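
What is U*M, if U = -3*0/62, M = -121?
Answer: 0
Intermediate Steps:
U = 0 (U = 0*(1/62) = 0)
U*M = 0*(-121) = 0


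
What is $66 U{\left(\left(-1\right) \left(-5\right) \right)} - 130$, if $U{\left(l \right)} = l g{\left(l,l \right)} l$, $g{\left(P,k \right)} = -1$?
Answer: $-1780$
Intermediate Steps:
$U{\left(l \right)} = - l^{2}$ ($U{\left(l \right)} = l \left(-1\right) l = - l l = - l^{2}$)
$66 U{\left(\left(-1\right) \left(-5\right) \right)} - 130 = 66 \left(- \left(\left(-1\right) \left(-5\right)\right)^{2}\right) - 130 = 66 \left(- 5^{2}\right) - 130 = 66 \left(\left(-1\right) 25\right) - 130 = 66 \left(-25\right) - 130 = -1650 - 130 = -1780$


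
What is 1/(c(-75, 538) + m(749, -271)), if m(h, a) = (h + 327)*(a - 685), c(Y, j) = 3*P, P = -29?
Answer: -1/1028743 ≈ -9.7206e-7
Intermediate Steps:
c(Y, j) = -87 (c(Y, j) = 3*(-29) = -87)
m(h, a) = (-685 + a)*(327 + h) (m(h, a) = (327 + h)*(-685 + a) = (-685 + a)*(327 + h))
1/(c(-75, 538) + m(749, -271)) = 1/(-87 + (-223995 - 685*749 + 327*(-271) - 271*749)) = 1/(-87 + (-223995 - 513065 - 88617 - 202979)) = 1/(-87 - 1028656) = 1/(-1028743) = -1/1028743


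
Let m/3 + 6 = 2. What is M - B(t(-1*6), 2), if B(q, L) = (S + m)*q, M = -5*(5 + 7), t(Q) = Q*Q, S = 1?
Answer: 336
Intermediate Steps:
t(Q) = Q²
m = -12 (m = -18 + 3*2 = -18 + 6 = -12)
M = -60 (M = -5*12 = -60)
B(q, L) = -11*q (B(q, L) = (1 - 12)*q = -11*q)
M - B(t(-1*6), 2) = -60 - (-11)*(-1*6)² = -60 - (-11)*(-6)² = -60 - (-11)*36 = -60 - 1*(-396) = -60 + 396 = 336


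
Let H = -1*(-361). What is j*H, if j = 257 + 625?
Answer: 318402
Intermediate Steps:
H = 361
j = 882
j*H = 882*361 = 318402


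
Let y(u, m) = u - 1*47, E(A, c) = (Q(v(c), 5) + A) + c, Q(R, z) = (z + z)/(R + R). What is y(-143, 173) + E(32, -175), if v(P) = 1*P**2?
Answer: -2039624/6125 ≈ -333.00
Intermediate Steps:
v(P) = P**2
Q(R, z) = z/R (Q(R, z) = (2*z)/((2*R)) = (2*z)*(1/(2*R)) = z/R)
E(A, c) = A + c + 5/c**2 (E(A, c) = (5/(c**2) + A) + c = (5/c**2 + A) + c = (A + 5/c**2) + c = A + c + 5/c**2)
y(u, m) = -47 + u (y(u, m) = u - 47 = -47 + u)
y(-143, 173) + E(32, -175) = (-47 - 143) + (32 - 175 + 5/(-175)**2) = -190 + (32 - 175 + 5*(1/30625)) = -190 + (32 - 175 + 1/6125) = -190 - 875874/6125 = -2039624/6125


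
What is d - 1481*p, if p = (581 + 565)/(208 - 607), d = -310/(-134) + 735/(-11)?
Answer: 410629034/98021 ≈ 4189.2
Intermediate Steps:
d = -47540/737 (d = -310*(-1/134) + 735*(-1/11) = 155/67 - 735/11 = -47540/737 ≈ -64.505)
p = -382/133 (p = 1146/(-399) = 1146*(-1/399) = -382/133 ≈ -2.8722)
d - 1481*p = -47540/737 - 1481*(-382/133) = -47540/737 + 565742/133 = 410629034/98021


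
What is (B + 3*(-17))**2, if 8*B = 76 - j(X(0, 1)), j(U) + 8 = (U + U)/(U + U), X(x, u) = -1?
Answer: 105625/64 ≈ 1650.4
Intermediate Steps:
j(U) = -7 (j(U) = -8 + (U + U)/(U + U) = -8 + (2*U)/((2*U)) = -8 + (2*U)*(1/(2*U)) = -8 + 1 = -7)
B = 83/8 (B = (76 - 1*(-7))/8 = (76 + 7)/8 = (1/8)*83 = 83/8 ≈ 10.375)
(B + 3*(-17))**2 = (83/8 + 3*(-17))**2 = (83/8 - 51)**2 = (-325/8)**2 = 105625/64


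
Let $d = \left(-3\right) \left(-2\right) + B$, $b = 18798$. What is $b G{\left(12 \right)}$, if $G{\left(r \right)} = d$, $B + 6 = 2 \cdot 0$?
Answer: $0$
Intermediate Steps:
$B = -6$ ($B = -6 + 2 \cdot 0 = -6 + 0 = -6$)
$d = 0$ ($d = \left(-3\right) \left(-2\right) - 6 = 6 - 6 = 0$)
$G{\left(r \right)} = 0$
$b G{\left(12 \right)} = 18798 \cdot 0 = 0$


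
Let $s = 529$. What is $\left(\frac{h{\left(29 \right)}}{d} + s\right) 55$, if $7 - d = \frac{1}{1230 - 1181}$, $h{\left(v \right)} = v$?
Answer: $\frac{10028645}{342} \approx 29324.0$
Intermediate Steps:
$d = \frac{342}{49}$ ($d = 7 - \frac{1}{1230 - 1181} = 7 - \frac{1}{49} = \frac{342}{49} \approx 6.9796$)
$\left(\frac{h{\left(29 \right)}}{d} + s\right) 55 = \left(\frac{29}{\frac{342}{49}} + 529\right) 55 = \left(29 \cdot \frac{49}{342} + 529\right) 55 = \left(\frac{1421}{342} + 529\right) 55 = \frac{182339}{342} \cdot 55 = \frac{10028645}{342}$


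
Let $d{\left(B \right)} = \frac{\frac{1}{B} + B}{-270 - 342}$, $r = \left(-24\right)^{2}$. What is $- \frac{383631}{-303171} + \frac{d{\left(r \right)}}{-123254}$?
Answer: $\frac{5556099159304385}{4390776484148736} \approx 1.2654$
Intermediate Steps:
$r = 576$
$d{\left(B \right)} = - \frac{B}{612} - \frac{1}{612 B}$ ($d{\left(B \right)} = \frac{B + \frac{1}{B}}{-612} = \left(B + \frac{1}{B}\right) \left(- \frac{1}{612}\right) = - \frac{B}{612} - \frac{1}{612 B}$)
$- \frac{383631}{-303171} + \frac{d{\left(r \right)}}{-123254} = - \frac{383631}{-303171} + \frac{\frac{1}{612} \cdot \frac{1}{576} \left(-1 - 576^{2}\right)}{-123254} = \left(-383631\right) \left(- \frac{1}{303171}\right) + \frac{1}{612} \cdot \frac{1}{576} \left(-1 - 331776\right) \left(- \frac{1}{123254}\right) = \frac{127877}{101057} + \frac{1}{612} \cdot \frac{1}{576} \left(-1 - 331776\right) \left(- \frac{1}{123254}\right) = \frac{127877}{101057} + \frac{1}{612} \cdot \frac{1}{576} \left(-331777\right) \left(- \frac{1}{123254}\right) = \frac{127877}{101057} - - \frac{331777}{43448514048} = \frac{127877}{101057} + \frac{331777}{43448514048} = \frac{5556099159304385}{4390776484148736}$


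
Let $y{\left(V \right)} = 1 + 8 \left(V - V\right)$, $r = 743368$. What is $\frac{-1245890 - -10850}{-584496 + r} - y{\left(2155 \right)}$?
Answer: $- \frac{174239}{19859} \approx -8.7738$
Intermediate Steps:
$y{\left(V \right)} = 1$ ($y{\left(V \right)} = 1 + 8 \cdot 0 = 1 + 0 = 1$)
$\frac{-1245890 - -10850}{-584496 + r} - y{\left(2155 \right)} = \frac{-1245890 - -10850}{-584496 + 743368} - 1 = \frac{-1245890 + 10850}{158872} - 1 = \left(-1235040\right) \frac{1}{158872} - 1 = - \frac{154380}{19859} - 1 = - \frac{174239}{19859}$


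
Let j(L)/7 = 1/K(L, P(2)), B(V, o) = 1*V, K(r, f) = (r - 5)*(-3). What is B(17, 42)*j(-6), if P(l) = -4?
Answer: 119/33 ≈ 3.6061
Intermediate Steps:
K(r, f) = 15 - 3*r (K(r, f) = (-5 + r)*(-3) = 15 - 3*r)
B(V, o) = V
j(L) = 7/(15 - 3*L)
B(17, 42)*j(-6) = 17*(-7/(-15 + 3*(-6))) = 17*(-7/(-15 - 18)) = 17*(-7/(-33)) = 17*(-7*(-1/33)) = 17*(7/33) = 119/33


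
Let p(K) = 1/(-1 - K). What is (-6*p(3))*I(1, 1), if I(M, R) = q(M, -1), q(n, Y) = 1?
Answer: 3/2 ≈ 1.5000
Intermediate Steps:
I(M, R) = 1
(-6*p(3))*I(1, 1) = -(-6)/(1 + 3)*1 = -(-6)/4*1 = -6*(-¼)*1 = (3/2)*1 = 3/2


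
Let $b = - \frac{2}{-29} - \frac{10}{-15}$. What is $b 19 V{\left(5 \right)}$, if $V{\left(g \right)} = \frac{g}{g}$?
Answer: $\frac{1216}{87} \approx 13.977$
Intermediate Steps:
$V{\left(g \right)} = 1$
$b = \frac{64}{87}$ ($b = \left(-2\right) \left(- \frac{1}{29}\right) - - \frac{2}{3} = \frac{2}{29} + \frac{2}{3} = \frac{64}{87} \approx 0.73563$)
$b 19 V{\left(5 \right)} = \frac{64}{87} \cdot 19 \cdot 1 = \frac{1216}{87} \cdot 1 = \frac{1216}{87}$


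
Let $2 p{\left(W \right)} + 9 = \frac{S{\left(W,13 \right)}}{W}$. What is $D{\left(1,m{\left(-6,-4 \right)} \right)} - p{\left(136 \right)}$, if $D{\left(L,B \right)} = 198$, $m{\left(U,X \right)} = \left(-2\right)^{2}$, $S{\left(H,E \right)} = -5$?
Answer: $\frac{55085}{272} \approx 202.52$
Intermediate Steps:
$m{\left(U,X \right)} = 4$
$p{\left(W \right)} = - \frac{9}{2} - \frac{5}{2 W}$ ($p{\left(W \right)} = - \frac{9}{2} + \frac{\left(-5\right) \frac{1}{W}}{2} = - \frac{9}{2} - \frac{5}{2 W}$)
$D{\left(1,m{\left(-6,-4 \right)} \right)} - p{\left(136 \right)} = 198 - \frac{-5 - 1224}{2 \cdot 136} = 198 - \frac{1}{2} \cdot \frac{1}{136} \left(-5 - 1224\right) = 198 - \frac{1}{2} \cdot \frac{1}{136} \left(-1229\right) = 198 - - \frac{1229}{272} = 198 + \frac{1229}{272} = \frac{55085}{272}$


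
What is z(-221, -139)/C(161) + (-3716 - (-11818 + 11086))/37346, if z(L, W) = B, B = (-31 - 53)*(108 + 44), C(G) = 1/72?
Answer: -17166015700/18673 ≈ -9.1930e+5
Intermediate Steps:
C(G) = 1/72
B = -12768 (B = -84*152 = -12768)
z(L, W) = -12768
z(-221, -139)/C(161) + (-3716 - (-11818 + 11086))/37346 = -12768/1/72 + (-3716 - (-11818 + 11086))/37346 = -12768*72 + (-3716 - 1*(-732))*(1/37346) = -919296 + (-3716 + 732)*(1/37346) = -919296 - 2984*1/37346 = -919296 - 1492/18673 = -17166015700/18673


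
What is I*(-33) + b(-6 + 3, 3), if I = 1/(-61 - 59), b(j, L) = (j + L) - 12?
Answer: -469/40 ≈ -11.725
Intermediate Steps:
b(j, L) = -12 + L + j (b(j, L) = (L + j) - 12 = -12 + L + j)
I = -1/120 (I = 1/(-120) = -1/120 ≈ -0.0083333)
I*(-33) + b(-6 + 3, 3) = -1/120*(-33) + (-12 + 3 + (-6 + 3)) = 11/40 + (-12 + 3 - 3) = 11/40 - 12 = -469/40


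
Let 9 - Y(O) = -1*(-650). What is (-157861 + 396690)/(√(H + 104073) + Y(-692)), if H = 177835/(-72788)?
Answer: -11143070446532/22332118539 - 477658*√137843870676733/22332118539 ≈ -750.09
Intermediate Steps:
H = -177835/72788 (H = 177835*(-1/72788) = -177835/72788 ≈ -2.4432)
Y(O) = -641 (Y(O) = 9 - (-1)*(-650) = 9 - 1*650 = 9 - 650 = -641)
(-157861 + 396690)/(√(H + 104073) + Y(-692)) = (-157861 + 396690)/(√(-177835/72788 + 104073) - 641) = 238829/(√(7575087689/72788) - 641) = 238829/(√137843870676733/36394 - 641) = 238829/(-641 + √137843870676733/36394)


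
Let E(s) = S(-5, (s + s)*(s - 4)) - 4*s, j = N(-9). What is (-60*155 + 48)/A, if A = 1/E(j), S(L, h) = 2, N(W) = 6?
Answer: 203544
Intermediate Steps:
j = 6
E(s) = 2 - 4*s
A = -1/22 (A = 1/(2 - 4*6) = 1/(2 - 24) = 1/(-22) = -1/22 ≈ -0.045455)
(-60*155 + 48)/A = (-60*155 + 48)/(-1/22) = (-9300 + 48)*(-22) = -9252*(-22) = 203544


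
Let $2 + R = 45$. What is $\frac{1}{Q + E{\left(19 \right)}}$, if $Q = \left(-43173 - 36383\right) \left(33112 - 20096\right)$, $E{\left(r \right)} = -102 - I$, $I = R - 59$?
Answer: $- \frac{1}{1035500982} \approx -9.6572 \cdot 10^{-10}$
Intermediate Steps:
$R = 43$ ($R = -2 + 45 = 43$)
$I = -16$ ($I = 43 - 59 = -16$)
$E{\left(r \right)} = -86$ ($E{\left(r \right)} = -102 - -16 = -102 + 16 = -86$)
$Q = -1035500896$ ($Q = \left(-79556\right) 13016 = -1035500896$)
$\frac{1}{Q + E{\left(19 \right)}} = \frac{1}{-1035500896 - 86} = \frac{1}{-1035500982} = - \frac{1}{1035500982}$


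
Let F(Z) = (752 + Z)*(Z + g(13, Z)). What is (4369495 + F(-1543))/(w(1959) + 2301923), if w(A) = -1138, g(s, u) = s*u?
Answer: 21456677/2300785 ≈ 9.3258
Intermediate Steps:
F(Z) = 14*Z*(752 + Z) (F(Z) = (752 + Z)*(Z + 13*Z) = (752 + Z)*(14*Z) = 14*Z*(752 + Z))
(4369495 + F(-1543))/(w(1959) + 2301923) = (4369495 + 14*(-1543)*(752 - 1543))/(-1138 + 2301923) = (4369495 + 14*(-1543)*(-791))/2300785 = (4369495 + 17087182)*(1/2300785) = 21456677*(1/2300785) = 21456677/2300785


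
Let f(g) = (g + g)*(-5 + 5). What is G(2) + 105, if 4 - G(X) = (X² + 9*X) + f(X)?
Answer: 87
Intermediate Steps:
f(g) = 0 (f(g) = (2*g)*0 = 0)
G(X) = 4 - X² - 9*X (G(X) = 4 - ((X² + 9*X) + 0) = 4 - (X² + 9*X) = 4 + (-X² - 9*X) = 4 - X² - 9*X)
G(2) + 105 = (4 - 1*2² - 9*2) + 105 = (4 - 1*4 - 18) + 105 = (4 - 4 - 18) + 105 = -18 + 105 = 87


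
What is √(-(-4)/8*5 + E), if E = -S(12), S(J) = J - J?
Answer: √10/2 ≈ 1.5811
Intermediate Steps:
S(J) = 0
E = 0 (E = -1*0 = 0)
√(-(-4)/8*5 + E) = √(-(-4)/8*5 + 0) = √(-4*(-⅛)*5 + 0) = √((½)*5 + 0) = √(5/2 + 0) = √(5/2) = √10/2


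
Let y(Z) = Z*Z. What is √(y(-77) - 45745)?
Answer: 6*I*√1106 ≈ 199.54*I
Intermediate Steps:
y(Z) = Z²
√(y(-77) - 45745) = √((-77)² - 45745) = √(5929 - 45745) = √(-39816) = 6*I*√1106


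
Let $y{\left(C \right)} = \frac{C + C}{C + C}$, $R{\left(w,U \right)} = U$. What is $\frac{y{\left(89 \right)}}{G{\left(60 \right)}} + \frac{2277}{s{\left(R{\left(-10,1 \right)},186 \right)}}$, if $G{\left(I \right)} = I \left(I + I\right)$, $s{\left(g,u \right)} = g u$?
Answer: $\frac{2732431}{223200} \approx 12.242$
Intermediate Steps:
$y{\left(C \right)} = 1$ ($y{\left(C \right)} = \frac{2 C}{2 C} = 2 C \frac{1}{2 C} = 1$)
$G{\left(I \right)} = 2 I^{2}$ ($G{\left(I \right)} = I 2 I = 2 I^{2}$)
$\frac{y{\left(89 \right)}}{G{\left(60 \right)}} + \frac{2277}{s{\left(R{\left(-10,1 \right)},186 \right)}} = 1 \frac{1}{2 \cdot 60^{2}} + \frac{2277}{1 \cdot 186} = 1 \frac{1}{2 \cdot 3600} + \frac{2277}{186} = 1 \cdot \frac{1}{7200} + 2277 \cdot \frac{1}{186} = 1 \cdot \frac{1}{7200} + \frac{759}{62} = \frac{1}{7200} + \frac{759}{62} = \frac{2732431}{223200}$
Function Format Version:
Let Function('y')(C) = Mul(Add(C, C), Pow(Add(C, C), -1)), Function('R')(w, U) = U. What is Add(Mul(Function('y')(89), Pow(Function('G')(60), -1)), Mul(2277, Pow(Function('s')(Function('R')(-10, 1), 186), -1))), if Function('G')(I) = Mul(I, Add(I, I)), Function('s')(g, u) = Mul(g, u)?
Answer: Rational(2732431, 223200) ≈ 12.242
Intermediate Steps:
Function('y')(C) = 1 (Function('y')(C) = Mul(Mul(2, C), Pow(Mul(2, C), -1)) = Mul(Mul(2, C), Mul(Rational(1, 2), Pow(C, -1))) = 1)
Function('G')(I) = Mul(2, Pow(I, 2)) (Function('G')(I) = Mul(I, Mul(2, I)) = Mul(2, Pow(I, 2)))
Add(Mul(Function('y')(89), Pow(Function('G')(60), -1)), Mul(2277, Pow(Function('s')(Function('R')(-10, 1), 186), -1))) = Add(Mul(1, Pow(Mul(2, Pow(60, 2)), -1)), Mul(2277, Pow(Mul(1, 186), -1))) = Add(Mul(1, Pow(Mul(2, 3600), -1)), Mul(2277, Pow(186, -1))) = Add(Mul(1, Pow(7200, -1)), Mul(2277, Rational(1, 186))) = Add(Mul(1, Rational(1, 7200)), Rational(759, 62)) = Add(Rational(1, 7200), Rational(759, 62)) = Rational(2732431, 223200)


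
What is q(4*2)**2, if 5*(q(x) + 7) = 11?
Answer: 576/25 ≈ 23.040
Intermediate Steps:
q(x) = -24/5 (q(x) = -7 + (1/5)*11 = -7 + 11/5 = -24/5)
q(4*2)**2 = (-24/5)**2 = 576/25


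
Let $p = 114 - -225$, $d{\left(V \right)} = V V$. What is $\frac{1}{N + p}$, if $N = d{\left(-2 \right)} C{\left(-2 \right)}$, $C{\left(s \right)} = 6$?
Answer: $\frac{1}{363} \approx 0.0027548$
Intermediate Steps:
$d{\left(V \right)} = V^{2}$
$p = 339$ ($p = 114 + 225 = 339$)
$N = 24$ ($N = \left(-2\right)^{2} \cdot 6 = 4 \cdot 6 = 24$)
$\frac{1}{N + p} = \frac{1}{24 + 339} = \frac{1}{363}$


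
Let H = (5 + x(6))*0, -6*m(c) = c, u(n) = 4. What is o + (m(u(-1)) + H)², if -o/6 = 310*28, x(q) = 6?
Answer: -468716/9 ≈ -52080.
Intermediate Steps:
m(c) = -c/6
H = 0 (H = (5 + 6)*0 = 11*0 = 0)
o = -52080 (o = -1860*28 = -6*8680 = -52080)
o + (m(u(-1)) + H)² = -52080 + (-⅙*4 + 0)² = -52080 + (-⅔ + 0)² = -52080 + (-⅔)² = -52080 + 4/9 = -468716/9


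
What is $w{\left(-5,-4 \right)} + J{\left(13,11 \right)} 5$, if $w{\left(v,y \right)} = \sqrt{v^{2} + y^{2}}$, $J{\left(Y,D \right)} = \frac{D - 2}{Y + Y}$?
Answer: $\frac{45}{26} + \sqrt{41} \approx 8.1339$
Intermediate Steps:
$J{\left(Y,D \right)} = \frac{-2 + D}{2 Y}$
$w{\left(-5,-4 \right)} + J{\left(13,11 \right)} 5 = \sqrt{\left(-5\right)^{2} + \left(-4\right)^{2}} + \frac{-2 + 11}{2 \cdot 13} \cdot 5 = \sqrt{25 + 16} + \frac{1}{2} \cdot \frac{1}{13} \cdot 9 \cdot 5 = \sqrt{41} + \frac{9}{26} \cdot 5 = \sqrt{41} + \frac{45}{26} = \frac{45}{26} + \sqrt{41}$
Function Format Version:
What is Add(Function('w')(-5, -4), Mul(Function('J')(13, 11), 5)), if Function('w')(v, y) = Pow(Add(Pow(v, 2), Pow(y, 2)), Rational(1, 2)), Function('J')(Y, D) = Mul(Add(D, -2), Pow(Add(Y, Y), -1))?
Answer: Add(Rational(45, 26), Pow(41, Rational(1, 2))) ≈ 8.1339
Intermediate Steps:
Function('J')(Y, D) = Mul(Rational(1, 2), Pow(Y, -1), Add(-2, D)) (Function('J')(Y, D) = Mul(Add(-2, D), Pow(Mul(2, Y), -1)) = Mul(Add(-2, D), Mul(Rational(1, 2), Pow(Y, -1))) = Mul(Rational(1, 2), Pow(Y, -1), Add(-2, D)))
Add(Function('w')(-5, -4), Mul(Function('J')(13, 11), 5)) = Add(Pow(Add(Pow(-5, 2), Pow(-4, 2)), Rational(1, 2)), Mul(Mul(Rational(1, 2), Pow(13, -1), Add(-2, 11)), 5)) = Add(Pow(Add(25, 16), Rational(1, 2)), Mul(Mul(Rational(1, 2), Rational(1, 13), 9), 5)) = Add(Pow(41, Rational(1, 2)), Mul(Rational(9, 26), 5)) = Add(Pow(41, Rational(1, 2)), Rational(45, 26)) = Add(Rational(45, 26), Pow(41, Rational(1, 2)))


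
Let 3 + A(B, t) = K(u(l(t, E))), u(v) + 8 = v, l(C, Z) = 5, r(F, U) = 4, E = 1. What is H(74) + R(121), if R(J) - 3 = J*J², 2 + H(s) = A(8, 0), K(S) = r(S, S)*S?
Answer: 1771547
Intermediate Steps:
u(v) = -8 + v
K(S) = 4*S
A(B, t) = -15 (A(B, t) = -3 + 4*(-8 + 5) = -3 + 4*(-3) = -3 - 12 = -15)
H(s) = -17 (H(s) = -2 - 15 = -17)
R(J) = 3 + J³ (R(J) = 3 + J*J² = 3 + J³)
H(74) + R(121) = -17 + (3 + 121³) = -17 + (3 + 1771561) = -17 + 1771564 = 1771547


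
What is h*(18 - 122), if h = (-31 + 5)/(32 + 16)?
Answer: 169/3 ≈ 56.333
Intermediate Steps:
h = -13/24 (h = -26/48 = -26*1/48 = -13/24 ≈ -0.54167)
h*(18 - 122) = -13*(18 - 122)/24 = -13/24*(-104) = 169/3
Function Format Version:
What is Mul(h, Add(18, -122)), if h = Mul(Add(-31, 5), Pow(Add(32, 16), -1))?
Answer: Rational(169, 3) ≈ 56.333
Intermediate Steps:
h = Rational(-13, 24) (h = Mul(-26, Pow(48, -1)) = Mul(-26, Rational(1, 48)) = Rational(-13, 24) ≈ -0.54167)
Mul(h, Add(18, -122)) = Mul(Rational(-13, 24), Add(18, -122)) = Mul(Rational(-13, 24), -104) = Rational(169, 3)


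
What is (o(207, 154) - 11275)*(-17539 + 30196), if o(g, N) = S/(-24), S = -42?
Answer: -570742101/4 ≈ -1.4269e+8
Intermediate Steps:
o(g, N) = 7/4 (o(g, N) = -42/(-24) = -42*(-1/24) = 7/4)
(o(207, 154) - 11275)*(-17539 + 30196) = (7/4 - 11275)*(-17539 + 30196) = -45093/4*12657 = -570742101/4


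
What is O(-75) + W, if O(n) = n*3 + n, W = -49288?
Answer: -49588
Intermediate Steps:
O(n) = 4*n (O(n) = 3*n + n = 4*n)
O(-75) + W = 4*(-75) - 49288 = -300 - 49288 = -49588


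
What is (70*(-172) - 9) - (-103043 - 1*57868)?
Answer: 148862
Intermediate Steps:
(70*(-172) - 9) - (-103043 - 1*57868) = (-12040 - 9) - (-103043 - 57868) = -12049 - 1*(-160911) = -12049 + 160911 = 148862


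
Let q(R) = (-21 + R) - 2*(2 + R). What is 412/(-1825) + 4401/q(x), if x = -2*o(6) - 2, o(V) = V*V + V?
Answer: 8006693/111325 ≈ 71.922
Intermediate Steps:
o(V) = V + V² (o(V) = V² + V = V + V²)
x = -86 (x = -12*(1 + 6) - 2 = -12*7 - 2 = -2*42 - 2 = -84 - 2 = -86)
q(R) = -25 - R (q(R) = (-21 + R) + (-4 - 2*R) = -25 - R)
412/(-1825) + 4401/q(x) = 412/(-1825) + 4401/(-25 - 1*(-86)) = 412*(-1/1825) + 4401/(-25 + 86) = -412/1825 + 4401/61 = 8006693/111325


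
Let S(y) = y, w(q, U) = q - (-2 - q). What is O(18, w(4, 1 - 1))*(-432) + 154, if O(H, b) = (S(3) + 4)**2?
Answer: -21014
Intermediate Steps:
w(q, U) = 2 + 2*q (w(q, U) = q + (2 + q) = 2 + 2*q)
O(H, b) = 49 (O(H, b) = (3 + 4)**2 = 7**2 = 49)
O(18, w(4, 1 - 1))*(-432) + 154 = 49*(-432) + 154 = -21168 + 154 = -21014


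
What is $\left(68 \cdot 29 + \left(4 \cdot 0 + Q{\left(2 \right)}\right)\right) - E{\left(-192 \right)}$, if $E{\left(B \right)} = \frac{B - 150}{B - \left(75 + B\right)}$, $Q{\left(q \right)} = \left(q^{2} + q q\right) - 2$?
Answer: $\frac{49336}{25} \approx 1973.4$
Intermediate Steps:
$Q{\left(q \right)} = -2 + 2 q^{2}$ ($Q{\left(q \right)} = \left(q^{2} + q^{2}\right) - 2 = 2 q^{2} - 2 = -2 + 2 q^{2}$)
$E{\left(B \right)} = 2 - \frac{B}{75}$ ($E{\left(B \right)} = \frac{-150 + B}{-75} = \left(-150 + B\right) \left(- \frac{1}{75}\right) = 2 - \frac{B}{75}$)
$\left(68 \cdot 29 + \left(4 \cdot 0 + Q{\left(2 \right)}\right)\right) - E{\left(-192 \right)} = \left(68 \cdot 29 + \left(4 \cdot 0 - \left(2 - 2 \cdot 2^{2}\right)\right)\right) - \left(2 - - \frac{64}{25}\right) = \left(1972 + \left(0 + \left(-2 + 2 \cdot 4\right)\right)\right) - \left(2 + \frac{64}{25}\right) = \left(1972 + \left(0 + \left(-2 + 8\right)\right)\right) - \frac{114}{25} = \left(1972 + \left(0 + 6\right)\right) - \frac{114}{25} = \left(1972 + 6\right) - \frac{114}{25} = 1978 - \frac{114}{25} = \frac{49336}{25}$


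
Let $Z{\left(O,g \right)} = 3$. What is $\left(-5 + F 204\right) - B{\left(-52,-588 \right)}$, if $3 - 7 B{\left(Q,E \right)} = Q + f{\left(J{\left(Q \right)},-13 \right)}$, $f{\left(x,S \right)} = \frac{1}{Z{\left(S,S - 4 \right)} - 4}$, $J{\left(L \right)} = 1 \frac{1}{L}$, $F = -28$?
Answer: $-5725$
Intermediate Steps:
$J{\left(L \right)} = \frac{1}{L}$
$f{\left(x,S \right)} = -1$ ($f{\left(x,S \right)} = \frac{1}{3 - 4} = \frac{1}{-1} = -1$)
$B{\left(Q,E \right)} = \frac{4}{7} - \frac{Q}{7}$ ($B{\left(Q,E \right)} = \frac{3}{7} - \frac{Q - 1}{7} = \frac{3}{7} - \frac{-1 + Q}{7} = \frac{3}{7} - \left(- \frac{1}{7} + \frac{Q}{7}\right) = \frac{4}{7} - \frac{Q}{7}$)
$\left(-5 + F 204\right) - B{\left(-52,-588 \right)} = \left(-5 - 5712\right) - \left(\frac{4}{7} - - \frac{52}{7}\right) = \left(-5 - 5712\right) - \left(\frac{4}{7} + \frac{52}{7}\right) = -5717 - 8 = -5725$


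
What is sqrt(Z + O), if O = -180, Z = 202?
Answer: sqrt(22) ≈ 4.6904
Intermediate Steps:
sqrt(Z + O) = sqrt(202 - 180) = sqrt(22)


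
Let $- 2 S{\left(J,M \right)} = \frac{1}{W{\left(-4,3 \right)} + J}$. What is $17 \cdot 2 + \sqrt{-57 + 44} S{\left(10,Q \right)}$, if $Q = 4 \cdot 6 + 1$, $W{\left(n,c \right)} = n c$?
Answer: $34 + \frac{i \sqrt{13}}{4} \approx 34.0 + 0.90139 i$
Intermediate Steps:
$W{\left(n,c \right)} = c n$
$Q = 25$ ($Q = 24 + 1 = 25$)
$S{\left(J,M \right)} = - \frac{1}{2 \left(-12 + J\right)}$ ($S{\left(J,M \right)} = - \frac{1}{2 \left(3 \left(-4\right) + J\right)} = - \frac{1}{2 \left(-12 + J\right)}$)
$17 \cdot 2 + \sqrt{-57 + 44} S{\left(10,Q \right)} = 17 \cdot 2 + \sqrt{-57 + 44} \left(- \frac{1}{-24 + 2 \cdot 10}\right) = 34 + \sqrt{-13} \left(- \frac{1}{-24 + 20}\right) = 34 + i \sqrt{13} \left(- \frac{1}{-4}\right) = 34 + i \sqrt{13} \left(\left(-1\right) \left(- \frac{1}{4}\right)\right) = 34 + i \sqrt{13} \cdot \frac{1}{4} = 34 + \frac{i \sqrt{13}}{4}$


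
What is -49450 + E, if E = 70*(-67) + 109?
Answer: -54031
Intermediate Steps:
E = -4581 (E = -4690 + 109 = -4581)
-49450 + E = -49450 - 4581 = -54031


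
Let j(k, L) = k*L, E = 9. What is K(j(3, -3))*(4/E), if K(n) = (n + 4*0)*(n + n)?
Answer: 72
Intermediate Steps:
j(k, L) = L*k
K(n) = 2*n² (K(n) = (n + 0)*(2*n) = n*(2*n) = 2*n²)
K(j(3, -3))*(4/E) = (2*(-3*3)²)*(4/9) = (2*(-9)²)*(4*(⅑)) = (2*81)*(4/9) = 162*(4/9) = 72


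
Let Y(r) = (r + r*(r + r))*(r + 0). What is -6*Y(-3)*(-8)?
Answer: -2160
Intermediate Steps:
Y(r) = r*(r + 2*r²) (Y(r) = (r + r*(2*r))*r = (r + 2*r²)*r = r*(r + 2*r²))
-6*Y(-3)*(-8) = -6*(-3)²*(1 + 2*(-3))*(-8) = -54*(1 - 6)*(-8) = -54*(-5)*(-8) = -6*(-45)*(-8) = 270*(-8) = -2160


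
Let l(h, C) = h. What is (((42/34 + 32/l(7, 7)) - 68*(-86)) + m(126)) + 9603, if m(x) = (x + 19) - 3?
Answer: 1856258/119 ≈ 15599.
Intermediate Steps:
m(x) = 16 + x (m(x) = (19 + x) - 3 = 16 + x)
(((42/34 + 32/l(7, 7)) - 68*(-86)) + m(126)) + 9603 = (((42/34 + 32/7) - 68*(-86)) + (16 + 126)) + 9603 = (((42*(1/34) + 32*(⅐)) + 5848) + 142) + 9603 = (((21/17 + 32/7) + 5848) + 142) + 9603 = ((691/119 + 5848) + 142) + 9603 = (696603/119 + 142) + 9603 = 713501/119 + 9603 = 1856258/119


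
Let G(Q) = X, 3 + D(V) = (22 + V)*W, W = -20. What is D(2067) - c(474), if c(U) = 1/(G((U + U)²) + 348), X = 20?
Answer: -15376145/368 ≈ -41783.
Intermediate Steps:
D(V) = -443 - 20*V (D(V) = -3 + (22 + V)*(-20) = -3 + (-440 - 20*V) = -443 - 20*V)
G(Q) = 20
c(U) = 1/368 (c(U) = 1/(20 + 348) = 1/368)
D(2067) - c(474) = (-443 - 20*2067) - 1*1/368 = (-443 - 41340) - 1/368 = -41783 - 1/368 = -15376145/368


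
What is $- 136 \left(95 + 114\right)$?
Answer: $-28424$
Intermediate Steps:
$- 136 \left(95 + 114\right) = \left(-136\right) 209 = -28424$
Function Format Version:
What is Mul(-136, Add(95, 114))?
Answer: -28424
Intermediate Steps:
Mul(-136, Add(95, 114)) = Mul(-136, 209) = -28424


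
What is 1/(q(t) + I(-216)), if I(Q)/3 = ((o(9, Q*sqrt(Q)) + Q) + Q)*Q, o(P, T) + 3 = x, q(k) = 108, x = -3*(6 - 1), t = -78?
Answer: 1/291708 ≈ 3.4281e-6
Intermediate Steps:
x = -15 (x = -3*5 = -15)
o(P, T) = -18 (o(P, T) = -3 - 15 = -18)
I(Q) = 3*Q*(-18 + 2*Q) (I(Q) = 3*(((-18 + Q) + Q)*Q) = 3*((-18 + 2*Q)*Q) = 3*(Q*(-18 + 2*Q)) = 3*Q*(-18 + 2*Q))
1/(q(t) + I(-216)) = 1/(108 + 6*(-216)*(-9 - 216)) = 1/(108 + 6*(-216)*(-225)) = 1/(108 + 291600) = 1/291708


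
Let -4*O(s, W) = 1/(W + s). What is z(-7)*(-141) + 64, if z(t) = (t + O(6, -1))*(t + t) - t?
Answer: -148397/10 ≈ -14840.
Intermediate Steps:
O(s, W) = -1/(4*(W + s))
z(t) = -t + 2*t*(-1/20 + t) (z(t) = (t - 1/(4*(-1) + 4*6))*(t + t) - t = (t - 1/(-4 + 24))*(2*t) - t = (t - 1/20)*(2*t) - t = (-1/20 + t)*(2*t) - t = 2*t*(-1/20 + t) - t = -t + 2*t*(-1/20 + t))
z(-7)*(-141) + 64 = ((⅒)*(-7)*(-11 + 20*(-7)))*(-141) + 64 = ((⅒)*(-7)*(-11 - 140))*(-141) + 64 = ((⅒)*(-7)*(-151))*(-141) + 64 = (1057/10)*(-141) + 64 = -149037/10 + 64 = -148397/10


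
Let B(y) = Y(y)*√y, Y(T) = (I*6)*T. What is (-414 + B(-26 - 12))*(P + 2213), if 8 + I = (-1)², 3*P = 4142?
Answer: -1487778 + 5735492*I*√38 ≈ -1.4878e+6 + 3.5356e+7*I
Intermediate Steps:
P = 4142/3 (P = (⅓)*4142 = 4142/3 ≈ 1380.7)
I = -7 (I = -8 + (-1)² = -8 + 1 = -7)
Y(T) = -42*T (Y(T) = (-7*6)*T = -42*T)
B(y) = -42*y^(3/2) (B(y) = (-42*y)*√y = -42*y^(3/2))
(-414 + B(-26 - 12))*(P + 2213) = (-414 - 42*(-26 - 12)^(3/2))*(4142/3 + 2213) = (-414 - (-1596)*I*√38)*(10781/3) = (-414 + 1596*I*√38)*(10781/3) = -1487778 + 5735492*I*√38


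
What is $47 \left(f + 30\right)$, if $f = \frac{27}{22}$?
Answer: $\frac{32289}{22} \approx 1467.7$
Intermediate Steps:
$f = \frac{27}{22}$ ($f = 27 \cdot \frac{1}{22} = \frac{27}{22} \approx 1.2273$)
$47 \left(f + 30\right) = 47 \left(\frac{27}{22} + 30\right) = 47 \cdot \frac{687}{22} = \frac{32289}{22}$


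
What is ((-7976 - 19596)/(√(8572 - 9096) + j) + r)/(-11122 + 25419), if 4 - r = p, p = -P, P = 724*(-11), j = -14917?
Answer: -1770827315956/3181331453661 + 55144*I*√131/3181331453661 ≈ -0.55663 + 1.9839e-7*I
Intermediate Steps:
P = -7964
p = 7964 (p = -1*(-7964) = 7964)
r = -7960 (r = 4 - 1*7964 = 4 - 7964 = -7960)
((-7976 - 19596)/(√(8572 - 9096) + j) + r)/(-11122 + 25419) = ((-7976 - 19596)/(√(8572 - 9096) - 14917) - 7960)/(-11122 + 25419) = (-27572/(√(-524) - 14917) - 7960)/14297 = (-27572/(2*I*√131 - 14917) - 7960)*(1/14297) = (-27572/(-14917 + 2*I*√131) - 7960)*(1/14297) = (-7960 - 27572/(-14917 + 2*I*√131))*(1/14297) = -7960/14297 - 27572/(14297*(-14917 + 2*I*√131))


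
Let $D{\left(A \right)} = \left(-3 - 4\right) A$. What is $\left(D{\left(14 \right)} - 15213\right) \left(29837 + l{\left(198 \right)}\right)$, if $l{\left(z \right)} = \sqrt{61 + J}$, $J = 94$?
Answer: $-456834307 - 15311 \sqrt{155} \approx -4.5703 \cdot 10^{8}$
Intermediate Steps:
$l{\left(z \right)} = \sqrt{155}$ ($l{\left(z \right)} = \sqrt{61 + 94} = \sqrt{155}$)
$D{\left(A \right)} = - 7 A$
$\left(D{\left(14 \right)} - 15213\right) \left(29837 + l{\left(198 \right)}\right) = \left(\left(-7\right) 14 - 15213\right) \left(29837 + \sqrt{155}\right) = \left(-98 - 15213\right) \left(29837 + \sqrt{155}\right) = - 15311 \left(29837 + \sqrt{155}\right) = -456834307 - 15311 \sqrt{155}$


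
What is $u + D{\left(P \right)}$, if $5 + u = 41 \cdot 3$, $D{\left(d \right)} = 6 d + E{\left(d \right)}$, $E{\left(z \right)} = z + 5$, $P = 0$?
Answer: $123$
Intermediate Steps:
$E{\left(z \right)} = 5 + z$
$D{\left(d \right)} = 5 + 7 d$ ($D{\left(d \right)} = 6 d + \left(5 + d\right) = 5 + 7 d$)
$u = 118$ ($u = -5 + 41 \cdot 3 = -5 + 123 = 118$)
$u + D{\left(P \right)} = 118 + \left(5 + 7 \cdot 0\right) = 118 + \left(5 + 0\right) = 118 + 5 = 123$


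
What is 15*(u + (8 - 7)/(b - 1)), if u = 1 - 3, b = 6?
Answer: -27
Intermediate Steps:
u = -2
15*(u + (8 - 7)/(b - 1)) = 15*(-2 + (8 - 7)/(6 - 1)) = 15*(-2 + 1/5) = 15*(-2 + 1*(⅕)) = 15*(-2 + ⅕) = 15*(-9/5) = -27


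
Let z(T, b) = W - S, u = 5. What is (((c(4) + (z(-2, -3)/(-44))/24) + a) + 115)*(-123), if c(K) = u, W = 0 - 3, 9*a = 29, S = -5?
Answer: -8002421/528 ≈ -15156.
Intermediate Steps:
a = 29/9 (a = (⅑)*29 = 29/9 ≈ 3.2222)
W = -3
z(T, b) = 2 (z(T, b) = -3 - 1*(-5) = -3 + 5 = 2)
c(K) = 5
(((c(4) + (z(-2, -3)/(-44))/24) + a) + 115)*(-123) = (((5 + (2/(-44))/24) + 29/9) + 115)*(-123) = (((5 + (2*(-1/44))*(1/24)) + 29/9) + 115)*(-123) = (((5 - 1/22*1/24) + 29/9) + 115)*(-123) = (((5 - 1/528) + 29/9) + 115)*(-123) = ((2639/528 + 29/9) + 115)*(-123) = (13021/1584 + 115)*(-123) = (195181/1584)*(-123) = -8002421/528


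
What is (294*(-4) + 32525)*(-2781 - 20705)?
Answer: -736262614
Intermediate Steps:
(294*(-4) + 32525)*(-2781 - 20705) = (-1176 + 32525)*(-23486) = 31349*(-23486) = -736262614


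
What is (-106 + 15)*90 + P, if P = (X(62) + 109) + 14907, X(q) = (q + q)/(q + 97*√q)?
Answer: 63802498/9347 + 194*√62/9347 ≈ 6826.1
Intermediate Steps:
X(q) = 2*q/(q + 97*√q) (X(q) = (2*q)/(q + 97*√q) = 2*q/(q + 97*√q))
P = 15016 + 124/(62 + 97*√62) (P = (2*62/(62 + 97*√62) + 109) + 14907 = (124/(62 + 97*√62) + 109) + 14907 = (109 + 124/(62 + 97*√62)) + 14907 = 15016 + 124/(62 + 97*√62) ≈ 15016.)
(-106 + 15)*90 + P = (-106 + 15)*90 + (140354428/9347 + 194*√62/9347) = -91*90 + (140354428/9347 + 194*√62/9347) = -8190 + (140354428/9347 + 194*√62/9347) = 63802498/9347 + 194*√62/9347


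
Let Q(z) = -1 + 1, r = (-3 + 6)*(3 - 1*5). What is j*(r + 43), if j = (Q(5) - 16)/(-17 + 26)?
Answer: -592/9 ≈ -65.778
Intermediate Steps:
r = -6 (r = 3*(3 - 5) = 3*(-2) = -6)
Q(z) = 0
j = -16/9 (j = (0 - 16)/(-17 + 26) = -16/9 ≈ -1.7778)
j*(r + 43) = -16*(-6 + 43)/9 = -16/9*37 = -592/9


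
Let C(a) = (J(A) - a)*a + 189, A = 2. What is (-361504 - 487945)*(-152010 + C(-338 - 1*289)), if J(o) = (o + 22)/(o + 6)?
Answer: 464505046119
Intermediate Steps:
J(o) = (22 + o)/(6 + o)
C(a) = 189 + a*(3 - a) (C(a) = ((22 + 2)/(6 + 2) - a)*a + 189 = (24/8 - a)*a + 189 = ((1/8)*24 - a)*a + 189 = (3 - a)*a + 189 = a*(3 - a) + 189 = 189 + a*(3 - a))
(-361504 - 487945)*(-152010 + C(-338 - 1*289)) = (-361504 - 487945)*(-152010 + (189 - (-338 - 1*289)**2 + 3*(-338 - 1*289))) = -849449*(-152010 + (189 - (-338 - 289)**2 + 3*(-338 - 289))) = -849449*(-152010 + (189 - 1*(-627)**2 + 3*(-627))) = -849449*(-152010 + (189 - 1*393129 - 1881)) = -849449*(-152010 + (189 - 393129 - 1881)) = -849449*(-152010 - 394821) = -849449*(-546831) = 464505046119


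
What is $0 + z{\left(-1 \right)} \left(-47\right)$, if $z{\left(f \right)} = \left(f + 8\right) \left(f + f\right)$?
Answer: $658$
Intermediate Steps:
$z{\left(f \right)} = 2 f \left(8 + f\right)$ ($z{\left(f \right)} = \left(8 + f\right) 2 f = 2 f \left(8 + f\right)$)
$0 + z{\left(-1 \right)} \left(-47\right) = 0 + 2 \left(-1\right) \left(8 - 1\right) \left(-47\right) = 0 + 2 \left(-1\right) 7 \left(-47\right) = 0 - -658 = 0 + 658 = 658$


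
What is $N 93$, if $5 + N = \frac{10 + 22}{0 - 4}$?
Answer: $-1209$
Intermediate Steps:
$N = -13$ ($N = -5 + \frac{10 + 22}{0 - 4} = -5 + \frac{32}{-4} = -5 + 32 \left(- \frac{1}{4}\right) = -5 - 8 = -13$)
$N 93 = \left(-13\right) 93 = -1209$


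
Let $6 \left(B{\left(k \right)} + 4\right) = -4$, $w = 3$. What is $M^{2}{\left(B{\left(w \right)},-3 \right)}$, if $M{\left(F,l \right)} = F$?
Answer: $\frac{196}{9} \approx 21.778$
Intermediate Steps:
$B{\left(k \right)} = - \frac{14}{3}$ ($B{\left(k \right)} = -4 + \frac{1}{6} \left(-4\right) = -4 - \frac{2}{3} = - \frac{14}{3}$)
$M^{2}{\left(B{\left(w \right)},-3 \right)} = \left(- \frac{14}{3}\right)^{2} = \frac{196}{9}$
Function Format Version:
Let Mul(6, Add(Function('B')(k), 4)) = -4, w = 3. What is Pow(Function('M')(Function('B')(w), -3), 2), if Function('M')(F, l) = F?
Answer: Rational(196, 9) ≈ 21.778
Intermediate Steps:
Function('B')(k) = Rational(-14, 3) (Function('B')(k) = Add(-4, Mul(Rational(1, 6), -4)) = Add(-4, Rational(-2, 3)) = Rational(-14, 3))
Pow(Function('M')(Function('B')(w), -3), 2) = Pow(Rational(-14, 3), 2) = Rational(196, 9)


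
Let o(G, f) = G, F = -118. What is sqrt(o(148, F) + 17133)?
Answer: sqrt(17281) ≈ 131.46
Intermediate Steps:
sqrt(o(148, F) + 17133) = sqrt(148 + 17133) = sqrt(17281)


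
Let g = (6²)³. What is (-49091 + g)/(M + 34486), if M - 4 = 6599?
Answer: -2435/41089 ≈ -0.059262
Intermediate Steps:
M = 6603 (M = 4 + 6599 = 6603)
g = 46656 (g = 36³ = 46656)
(-49091 + g)/(M + 34486) = (-49091 + 46656)/(6603 + 34486) = -2435/41089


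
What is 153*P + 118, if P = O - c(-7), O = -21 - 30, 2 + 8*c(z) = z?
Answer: -60103/8 ≈ -7512.9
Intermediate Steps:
c(z) = -¼ + z/8
O = -51
P = -399/8 (P = -51 - (-¼ + (⅛)*(-7)) = -51 - (-¼ - 7/8) = -51 - 1*(-9/8) = -51 + 9/8 = -399/8 ≈ -49.875)
153*P + 118 = 153*(-399/8) + 118 = -61047/8 + 118 = -60103/8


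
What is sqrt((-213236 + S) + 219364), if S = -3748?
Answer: 2*sqrt(595) ≈ 48.785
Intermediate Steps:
sqrt((-213236 + S) + 219364) = sqrt((-213236 - 3748) + 219364) = sqrt(-216984 + 219364) = sqrt(2380) = 2*sqrt(595)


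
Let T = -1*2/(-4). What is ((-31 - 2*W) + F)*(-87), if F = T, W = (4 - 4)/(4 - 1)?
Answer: 5307/2 ≈ 2653.5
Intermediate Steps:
W = 0 (W = 0/3 = 0*(1/3) = 0)
T = 1/2 (T = -2*(-1/4) = 1/2 ≈ 0.50000)
F = 1/2 ≈ 0.50000
((-31 - 2*W) + F)*(-87) = ((-31 - 2*0) + 1/2)*(-87) = ((-31 - 1*0) + 1/2)*(-87) = ((-31 + 0) + 1/2)*(-87) = (-31 + 1/2)*(-87) = -61/2*(-87) = 5307/2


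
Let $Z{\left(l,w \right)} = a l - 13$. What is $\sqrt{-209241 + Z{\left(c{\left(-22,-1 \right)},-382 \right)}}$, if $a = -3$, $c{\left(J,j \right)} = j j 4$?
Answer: $i \sqrt{209266} \approx 457.46 i$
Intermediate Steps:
$c{\left(J,j \right)} = 4 j^{2}$ ($c{\left(J,j \right)} = j^{2} \cdot 4 = 4 j^{2}$)
$Z{\left(l,w \right)} = -13 - 3 l$ ($Z{\left(l,w \right)} = - 3 l - 13 = -13 - 3 l$)
$\sqrt{-209241 + Z{\left(c{\left(-22,-1 \right)},-382 \right)}} = \sqrt{-209241 - \left(13 + 3 \cdot 4 \left(-1\right)^{2}\right)} = \sqrt{-209241 - \left(13 + 3 \cdot 4 \cdot 1\right)} = \sqrt{-209241 - 25} = \sqrt{-209266} = i \sqrt{209266}$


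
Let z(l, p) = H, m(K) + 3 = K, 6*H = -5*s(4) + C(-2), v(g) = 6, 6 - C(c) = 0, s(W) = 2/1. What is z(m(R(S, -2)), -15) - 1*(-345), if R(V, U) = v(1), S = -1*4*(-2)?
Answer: 1033/3 ≈ 344.33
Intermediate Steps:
s(W) = 2 (s(W) = 2*1 = 2)
C(c) = 6 (C(c) = 6 - 1*0 = 6 + 0 = 6)
H = -⅔ (H = (-5*2 + 6)/6 = (-10 + 6)/6 = (⅙)*(-4) = -⅔ ≈ -0.66667)
S = 8 (S = -4*(-2) = 8)
R(V, U) = 6
m(K) = -3 + K
z(l, p) = -⅔
z(m(R(S, -2)), -15) - 1*(-345) = -⅔ - 1*(-345) = -⅔ + 345 = 1033/3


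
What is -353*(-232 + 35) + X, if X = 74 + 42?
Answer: 69657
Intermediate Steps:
X = 116
-353*(-232 + 35) + X = -353*(-232 + 35) + 116 = -353*(-197) + 116 = 69541 + 116 = 69657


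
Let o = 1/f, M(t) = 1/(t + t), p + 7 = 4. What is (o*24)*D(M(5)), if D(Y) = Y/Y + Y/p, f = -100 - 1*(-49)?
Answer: -116/255 ≈ -0.45490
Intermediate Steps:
p = -3 (p = -7 + 4 = -3)
f = -51 (f = -100 + 49 = -51)
M(t) = 1/(2*t)
D(Y) = 1 - Y/3 (D(Y) = Y/Y + Y/(-3) = 1 + Y*(-⅓) = 1 - Y/3)
o = -1/51 (o = 1/(-51) = -1/51 ≈ -0.019608)
(o*24)*D(M(5)) = (-1/51*24)*(1 - 1/(6*5)) = -8*(1 - 1/(6*5))/17 = -8*(1 - ⅓*⅒)/17 = -8*(1 - 1/30)/17 = -8/17*29/30 = -116/255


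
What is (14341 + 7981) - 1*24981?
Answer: -2659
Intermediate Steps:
(14341 + 7981) - 1*24981 = 22322 - 24981 = -2659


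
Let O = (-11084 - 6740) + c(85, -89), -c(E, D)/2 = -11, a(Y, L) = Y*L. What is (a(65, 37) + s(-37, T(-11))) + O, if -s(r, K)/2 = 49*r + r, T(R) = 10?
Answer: -11697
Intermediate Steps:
a(Y, L) = L*Y
c(E, D) = 22 (c(E, D) = -2*(-11) = 22)
O = -17802 (O = (-11084 - 6740) + 22 = -17824 + 22 = -17802)
s(r, K) = -100*r (s(r, K) = -2*(49*r + r) = -100*r)
(a(65, 37) + s(-37, T(-11))) + O = (37*65 - 100*(-37)) - 17802 = (2405 + 3700) - 17802 = 6105 - 17802 = -11697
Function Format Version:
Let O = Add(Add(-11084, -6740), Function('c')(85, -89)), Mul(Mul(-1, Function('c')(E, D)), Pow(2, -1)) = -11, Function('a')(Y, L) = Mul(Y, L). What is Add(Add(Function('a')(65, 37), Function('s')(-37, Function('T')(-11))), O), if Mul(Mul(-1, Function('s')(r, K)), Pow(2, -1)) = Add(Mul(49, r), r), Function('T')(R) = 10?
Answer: -11697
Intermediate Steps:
Function('a')(Y, L) = Mul(L, Y)
Function('c')(E, D) = 22 (Function('c')(E, D) = Mul(-2, -11) = 22)
O = -17802 (O = Add(Add(-11084, -6740), 22) = Add(-17824, 22) = -17802)
Function('s')(r, K) = Mul(-100, r) (Function('s')(r, K) = Mul(-2, Add(Mul(49, r), r)) = Mul(-2, Mul(50, r)) = Mul(-100, r))
Add(Add(Function('a')(65, 37), Function('s')(-37, Function('T')(-11))), O) = Add(Add(Mul(37, 65), Mul(-100, -37)), -17802) = Add(Add(2405, 3700), -17802) = Add(6105, -17802) = -11697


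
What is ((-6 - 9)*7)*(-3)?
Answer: 315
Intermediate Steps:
((-6 - 9)*7)*(-3) = -15*7*(-3) = -105*(-3) = 315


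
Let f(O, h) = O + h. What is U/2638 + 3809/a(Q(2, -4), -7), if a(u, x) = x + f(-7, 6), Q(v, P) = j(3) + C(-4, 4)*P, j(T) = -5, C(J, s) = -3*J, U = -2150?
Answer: -5032671/10552 ≈ -476.94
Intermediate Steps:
Q(v, P) = -5 + 12*P (Q(v, P) = -5 + (-3*(-4))*P = -5 + 12*P)
a(u, x) = -1 + x (a(u, x) = x + (-7 + 6) = x - 1 = -1 + x)
U/2638 + 3809/a(Q(2, -4), -7) = -2150/2638 + 3809/(-1 - 7) = -2150*1/2638 + 3809/(-8) = -1075/1319 + 3809*(-⅛) = -1075/1319 - 3809/8 = -5032671/10552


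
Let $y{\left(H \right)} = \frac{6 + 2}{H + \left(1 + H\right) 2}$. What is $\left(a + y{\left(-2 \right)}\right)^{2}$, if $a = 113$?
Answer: $12321$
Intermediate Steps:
$y{\left(H \right)} = \frac{8}{2 + 3 H}$ ($y{\left(H \right)} = \frac{8}{H + \left(2 + 2 H\right)} = \frac{8}{2 + 3 H}$)
$\left(a + y{\left(-2 \right)}\right)^{2} = \left(113 + \frac{8}{2 + 3 \left(-2\right)}\right)^{2} = \left(113 + \frac{8}{2 - 6}\right)^{2} = \left(113 + \frac{8}{-4}\right)^{2} = \left(113 + 8 \left(- \frac{1}{4}\right)\right)^{2} = \left(113 - 2\right)^{2} = 111^{2} = 12321$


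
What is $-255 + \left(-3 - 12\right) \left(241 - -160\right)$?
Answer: $-6270$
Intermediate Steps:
$-255 + \left(-3 - 12\right) \left(241 - -160\right) = -255 + \left(-3 - 12\right) \left(241 + 160\right) = -255 - 6015 = -6270$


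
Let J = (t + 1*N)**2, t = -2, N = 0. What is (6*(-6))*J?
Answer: -144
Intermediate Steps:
J = 4 (J = (-2 + 1*0)**2 = (-2 + 0)**2 = (-2)**2 = 4)
(6*(-6))*J = (6*(-6))*4 = -36*4 = -144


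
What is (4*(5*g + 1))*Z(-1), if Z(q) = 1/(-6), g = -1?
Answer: 8/3 ≈ 2.6667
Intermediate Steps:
Z(q) = -⅙
(4*(5*g + 1))*Z(-1) = (4*(5*(-1) + 1))*(-⅙) = (4*(-5 + 1))*(-⅙) = (4*(-4))*(-⅙) = -16*(-⅙) = 8/3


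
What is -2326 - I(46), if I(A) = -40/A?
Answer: -53478/23 ≈ -2325.1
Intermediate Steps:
-2326 - I(46) = -2326 - (-40)/46 = -2326 - 1*(-20/23) = -2326 + 20/23 = -53478/23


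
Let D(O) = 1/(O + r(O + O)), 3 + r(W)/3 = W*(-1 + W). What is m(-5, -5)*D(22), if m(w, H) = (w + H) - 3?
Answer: -13/5689 ≈ -0.0022851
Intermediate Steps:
r(W) = -9 + 3*W*(-1 + W) (r(W) = -9 + 3*(W*(-1 + W)) = -9 + 3*W*(-1 + W))
m(w, H) = -3 + H + w (m(w, H) = (H + w) - 3 = -3 + H + w)
D(O) = 1/(-9 - 5*O + 12*O²) (D(O) = 1/(O + (-9 - 3*(O + O) + 3*(O + O)²)) = 1/(O + (-9 - 6*O + 3*(2*O)²)) = 1/(O + (-9 - 6*O + 3*(4*O²))) = 1/(O + (-9 - 6*O + 12*O²)) = 1/(-9 - 5*O + 12*O²))
m(-5, -5)*D(22) = (-3 - 5 - 5)/(-9 - 5*22 + 12*22²) = -13/(-9 - 110 + 12*484) = -13/(-9 - 110 + 5808) = -13/5689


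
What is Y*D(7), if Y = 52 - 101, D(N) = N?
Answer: -343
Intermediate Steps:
Y = -49
Y*D(7) = -49*7 = -343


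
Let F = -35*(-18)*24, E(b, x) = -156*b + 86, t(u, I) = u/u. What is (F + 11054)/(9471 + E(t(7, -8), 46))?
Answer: 26174/9401 ≈ 2.7842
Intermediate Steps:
t(u, I) = 1
E(b, x) = 86 - 156*b
F = 15120 (F = 630*24 = 15120)
(F + 11054)/(9471 + E(t(7, -8), 46)) = (15120 + 11054)/(9471 + (86 - 156*1)) = 26174/(9471 + (86 - 156)) = 26174/(9471 - 70) = 26174/9401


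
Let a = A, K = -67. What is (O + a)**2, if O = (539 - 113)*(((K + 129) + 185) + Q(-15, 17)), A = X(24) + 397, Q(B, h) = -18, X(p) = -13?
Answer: 9591851844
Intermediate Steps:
A = 384 (A = -13 + 397 = 384)
O = 97554 (O = (539 - 113)*(((-67 + 129) + 185) - 18) = 426*((62 + 185) - 18) = 426*(247 - 18) = 426*229 = 97554)
a = 384
(O + a)**2 = (97554 + 384)**2 = 97938**2 = 9591851844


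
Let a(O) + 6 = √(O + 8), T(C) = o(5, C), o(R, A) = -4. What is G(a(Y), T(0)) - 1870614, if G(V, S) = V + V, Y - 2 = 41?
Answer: -1870626 + 2*√51 ≈ -1.8706e+6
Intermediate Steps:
Y = 43 (Y = 2 + 41 = 43)
T(C) = -4
a(O) = -6 + √(8 + O) (a(O) = -6 + √(O + 8) = -6 + √(8 + O))
G(V, S) = 2*V
G(a(Y), T(0)) - 1870614 = 2*(-6 + √(8 + 43)) - 1870614 = 2*(-6 + √51) - 1870614 = (-12 + 2*√51) - 1870614 = -1870626 + 2*√51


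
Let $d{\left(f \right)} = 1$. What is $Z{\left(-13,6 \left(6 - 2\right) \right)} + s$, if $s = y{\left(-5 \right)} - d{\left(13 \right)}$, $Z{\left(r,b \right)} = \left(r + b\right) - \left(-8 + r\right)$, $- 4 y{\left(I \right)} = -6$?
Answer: $\frac{65}{2} \approx 32.5$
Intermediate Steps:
$y{\left(I \right)} = \frac{3}{2}$ ($y{\left(I \right)} = \left(- \frac{1}{4}\right) \left(-6\right) = \frac{3}{2}$)
$Z{\left(r,b \right)} = 8 + b$ ($Z{\left(r,b \right)} = \left(b + r\right) - \left(-8 + r\right) = 8 + b$)
$s = \frac{1}{2}$ ($s = \frac{3}{2} - 1 = \frac{1}{2} \approx 0.5$)
$Z{\left(-13,6 \left(6 - 2\right) \right)} + s = \left(8 + 6 \left(6 - 2\right)\right) + \frac{1}{2} = \left(8 + 6 \cdot 4\right) + \frac{1}{2} = \left(8 + 24\right) + \frac{1}{2} = 32 + \frac{1}{2} = \frac{65}{2}$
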